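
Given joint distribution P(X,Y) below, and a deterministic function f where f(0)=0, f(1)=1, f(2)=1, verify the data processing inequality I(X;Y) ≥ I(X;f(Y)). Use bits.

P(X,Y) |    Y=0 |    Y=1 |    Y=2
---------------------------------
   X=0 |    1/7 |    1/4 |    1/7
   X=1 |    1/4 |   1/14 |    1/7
I(X;Y) = 0.0935, I(X;f(Y)) = 0.0561, inequality holds: 0.0935 ≥ 0.0561

Data Processing Inequality: For any Markov chain X → Y → Z, we have I(X;Y) ≥ I(X;Z).

Here Z = f(Y) is a deterministic function of Y, forming X → Y → Z.

Original I(X;Y) = 0.0935 bits

After applying f:
P(X,Z) where Z=f(Y):
- P(X,Z=0) = P(X,Y=0)
- P(X,Z=1) = P(X,Y=1) + P(X,Y=2)

I(X;Z) = I(X;f(Y)) = 0.0561 bits

Verification: 0.0935 ≥ 0.0561 ✓

Information cannot be created by processing; the function f can only lose information about X.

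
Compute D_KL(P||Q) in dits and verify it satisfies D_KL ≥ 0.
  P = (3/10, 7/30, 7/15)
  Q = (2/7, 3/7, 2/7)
0.0442 dits

KL divergence satisfies the Gibbs inequality: D_KL(P||Q) ≥ 0 for all distributions P, Q.

D_KL(P||Q) = Σ p(x) log(p(x)/q(x))
Term by term:
  x=0: 3/10 × log_10[(3/10)/(2/7)] = 0.0064
  x=1: 7/30 × log_10[(7/30)/(3/7)] = -0.0616
  x=2: 7/15 × log_10[(7/15)/(2/7)] = 0.0994
D_KL(P||Q) = 0.0442 dits

D_KL(P||Q) = 0.0442 ≥ 0 ✓

This non-negativity is a fundamental property: relative entropy cannot be negative because it measures how different Q is from P.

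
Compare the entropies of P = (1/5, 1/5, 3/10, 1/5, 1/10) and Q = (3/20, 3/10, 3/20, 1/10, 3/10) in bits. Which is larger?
P

Computing entropies in bits:
H(P) = 2.2464
H(Q) = 2.1955

Distribution P has higher entropy.

Intuition: The distribution closer to uniform (more spread out) has higher entropy.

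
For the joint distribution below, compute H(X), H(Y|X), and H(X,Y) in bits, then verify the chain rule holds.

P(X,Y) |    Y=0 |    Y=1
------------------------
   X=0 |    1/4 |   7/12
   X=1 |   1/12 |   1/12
H(X,Y) = 1.5511, H(X) = 0.6500, H(Y|X) = 0.9011 (all in bits)

Chain rule: H(X,Y) = H(X) + H(Y|X)

Left side — joint entropy directly:
H(X,Y) = -Σ p(x,y) log p(x,y) = 1.5511 bits

Right side — compute H(Y|X) from the conditional distributions:
P(X) = (5/6, 1/6), so H(X) = 0.6500 bits
H(Y|X) = Σ_x P(X=x) · H(Y|X=x):
  P(Y|X=0) = (3/10, 7/10), H(Y|X=0) = 0.8813, weight P(X=0) = 5/6
  P(Y|X=1) = (1/2, 1/2), H(Y|X=1) = 1.0000, weight P(X=1) = 1/6
H(Y|X) = 0.9011 bits

H(X) + H(Y|X) = 0.6500 + 0.9011 = 1.5511 bits

Both sides equal 1.5511 bits. ✓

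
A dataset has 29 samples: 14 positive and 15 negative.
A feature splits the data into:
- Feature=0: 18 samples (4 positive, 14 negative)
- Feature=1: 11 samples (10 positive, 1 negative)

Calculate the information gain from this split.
0.3581 bits

Information Gain = H(Y) - H(Y|Feature)

Before split:
P(positive) = 14/29 = 0.4828
H(Y) = 0.9991 bits

After split:
Feature=0: H = 0.7642 bits (weight = 18/29)
Feature=1: H = 0.4395 bits (weight = 11/29)
H(Y|Feature) = (18/29)×0.7642 + (11/29)×0.4395 = 0.6410 bits

Information Gain = 0.9991 - 0.6410 = 0.3581 bits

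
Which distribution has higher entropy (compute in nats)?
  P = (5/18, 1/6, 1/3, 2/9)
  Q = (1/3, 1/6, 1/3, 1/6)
P

Computing entropies in nats:
H(P) = 1.3549
H(Q) = 1.3297

Distribution P has higher entropy.

Intuition: The distribution closer to uniform (more spread out) has higher entropy.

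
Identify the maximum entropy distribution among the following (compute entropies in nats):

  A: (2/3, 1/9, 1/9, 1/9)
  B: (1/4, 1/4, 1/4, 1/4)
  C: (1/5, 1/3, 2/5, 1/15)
B

For a discrete distribution over n outcomes, entropy is maximized by the uniform distribution.

Computing entropies:
H(A) = 1.0027 nats
H(B) = 1.3863 nats
H(C) = 1.2351 nats

The uniform distribution (where all probabilities equal 1/4) achieves the maximum entropy of log_e(4) = 1.3863 nats.

Distribution B has the highest entropy.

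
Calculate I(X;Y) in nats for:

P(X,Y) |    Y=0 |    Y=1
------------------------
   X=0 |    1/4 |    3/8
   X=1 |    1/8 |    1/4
0.0022 nats

Mutual information: I(X;Y) = H(X) + H(Y) - H(X,Y)

Marginals:
P(X) = (5/8, 3/8), H(X) = 0.6616 nats
P(Y) = (3/8, 5/8), H(Y) = 0.6616 nats

Joint entropy: H(X,Y) = 1.3209 nats

I(X;Y) = 0.6616 + 0.6616 - 1.3209 = 0.0022 nats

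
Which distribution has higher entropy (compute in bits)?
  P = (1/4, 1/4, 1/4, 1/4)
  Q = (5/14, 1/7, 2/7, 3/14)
P

Computing entropies in bits:
H(P) = 2.0000
H(Q) = 1.9242

Distribution P has higher entropy.

Intuition: The distribution closer to uniform (more spread out) has higher entropy.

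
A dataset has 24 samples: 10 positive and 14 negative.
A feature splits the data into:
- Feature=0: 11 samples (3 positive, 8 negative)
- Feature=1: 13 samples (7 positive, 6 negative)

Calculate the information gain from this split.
0.0531 bits

Information Gain = H(Y) - H(Y|Feature)

Before split:
P(positive) = 10/24 = 0.4167
H(Y) = 0.9799 bits

After split:
Feature=0: H = 0.8454 bits (weight = 11/24)
Feature=1: H = 0.9957 bits (weight = 13/24)
H(Y|Feature) = (11/24)×0.8454 + (13/24)×0.9957 = 0.9268 bits

Information Gain = 0.9799 - 0.9268 = 0.0531 bits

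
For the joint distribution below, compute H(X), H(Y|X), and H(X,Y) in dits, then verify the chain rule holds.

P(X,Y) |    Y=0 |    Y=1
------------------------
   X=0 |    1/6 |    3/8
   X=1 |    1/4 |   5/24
H(X,Y) = 0.5819, H(X) = 0.2995, H(Y|X) = 0.2824 (all in dits)

Chain rule: H(X,Y) = H(X) + H(Y|X)

Left side — joint entropy directly:
H(X,Y) = -Σ p(x,y) log p(x,y) = 0.5819 dits

Right side — compute H(Y|X) from the conditional distributions:
P(X) = (13/24, 11/24), so H(X) = 0.2995 dits
H(Y|X) = Σ_x P(X=x) · H(Y|X=x):
  P(Y|X=0) = (4/13, 9/13), H(Y|X=0) = 0.2681, weight P(X=0) = 13/24
  P(Y|X=1) = (6/11, 5/11), H(Y|X=1) = 0.2992, weight P(X=1) = 11/24
H(Y|X) = 0.2824 dits

H(X) + H(Y|X) = 0.2995 + 0.2824 = 0.5819 dits

Both sides equal 0.5819 dits. ✓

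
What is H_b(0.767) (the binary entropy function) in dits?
0.2358 dits

The binary entropy function is:
H(p) = -p log(p) - (1-p) log(1-p)

H(0.767) = -0.767 × log_10(0.767) - 0.233 × log_10(0.233)
H(0.767) = 0.2358 dits

Note: Binary entropy is maximized at p=0.5 (H=1 bit) and minimized at p=0 or p=1 (H=0).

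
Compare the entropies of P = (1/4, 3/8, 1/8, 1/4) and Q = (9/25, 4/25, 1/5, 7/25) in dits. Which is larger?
Q

Computing entropies in dits:
H(P) = 0.5737
H(Q) = 0.5817

Distribution Q has higher entropy.

Intuition: The distribution closer to uniform (more spread out) has higher entropy.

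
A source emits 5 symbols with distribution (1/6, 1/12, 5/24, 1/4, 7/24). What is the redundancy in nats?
0.0710 nats

Redundancy measures how far a source is from maximum entropy:
R = H_max - H(X)

Maximum entropy for 5 symbols: H_max = log_e(5) = 1.6094 nats
Actual entropy: H(X) = 1.5384 nats
Redundancy: R = 1.6094 - 1.5384 = 0.0710 nats

This redundancy represents potential for compression: the source could be compressed by 0.0710 nats per symbol.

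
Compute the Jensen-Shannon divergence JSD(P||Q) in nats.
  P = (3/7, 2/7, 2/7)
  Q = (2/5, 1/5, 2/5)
0.0088 nats

Jensen-Shannon divergence is:
JSD(P||Q) = 0.5 × D_KL(P||M) + 0.5 × D_KL(Q||M)
where M = 0.5 × (P + Q) is the mixture distribution.

M = 0.5 × (3/7, 2/7, 2/7) + 0.5 × (2/5, 1/5, 2/5) = (0.414286, 0.242857, 12/35)

D_KL(P||M) = 0.0089 nats
D_KL(Q||M) = 0.0088 nats

JSD(P||Q) = 0.5 × 0.0089 + 0.5 × 0.0088 = 0.0088 nats

Unlike KL divergence, JSD is symmetric and bounded: 0 ≤ JSD ≤ log(2).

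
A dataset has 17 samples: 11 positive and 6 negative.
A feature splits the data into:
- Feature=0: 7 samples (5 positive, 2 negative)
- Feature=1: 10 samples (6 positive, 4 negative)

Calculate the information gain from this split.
0.0101 bits

Information Gain = H(Y) - H(Y|Feature)

Before split:
P(positive) = 11/17 = 0.6471
H(Y) = 0.9367 bits

After split:
Feature=0: H = 0.8631 bits (weight = 7/17)
Feature=1: H = 0.9710 bits (weight = 10/17)
H(Y|Feature) = (7/17)×0.8631 + (10/17)×0.9710 = 0.9265 bits

Information Gain = 0.9367 - 0.9265 = 0.0101 bits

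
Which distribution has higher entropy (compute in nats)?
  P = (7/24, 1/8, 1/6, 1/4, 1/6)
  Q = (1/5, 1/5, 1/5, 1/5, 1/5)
Q

Computing entropies in nats:
H(P) = 1.5631
H(Q) = 1.6094

Distribution Q has higher entropy.

Intuition: The distribution closer to uniform (more spread out) has higher entropy.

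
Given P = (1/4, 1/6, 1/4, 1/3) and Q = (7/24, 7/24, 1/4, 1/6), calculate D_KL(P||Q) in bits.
0.1432 bits

KL divergence: D_KL(P||Q) = Σ p(x) log(p(x)/q(x))

Computing term by term:
  x=0: 1/4 × log_2[(1/4)/(7/24)] = 1/4 × -0.2224 = -0.0556
  x=1: 1/6 × log_2[(1/6)/(7/24)] = 1/6 × -0.8074 = -0.1346
  x=2: 1/4 × log_2[(1/4)/(1/4)] = 1/4 × 0.0000 = 0.0000
  x=3: 1/3 × log_2[(1/3)/(1/6)] = 1/3 × 1.0000 = 0.3333

D_KL(P||Q) = 0.1432 bits

Note: KL divergence is always non-negative and equals 0 iff P = Q.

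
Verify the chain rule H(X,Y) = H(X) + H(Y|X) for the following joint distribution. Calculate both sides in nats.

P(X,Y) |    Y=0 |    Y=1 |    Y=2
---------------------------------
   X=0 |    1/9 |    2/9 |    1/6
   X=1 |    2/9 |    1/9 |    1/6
H(X,Y) = 1.7540, H(X) = 0.6931, H(Y|X) = 1.0609 (all in nats)

Chain rule: H(X,Y) = H(X) + H(Y|X)

Left side — joint entropy directly:
H(X,Y) = -Σ p(x,y) log p(x,y) = 1.7540 nats

Right side — compute H(Y|X) from the conditional distributions:
P(X) = (1/2, 1/2), so H(X) = 0.6931 nats
H(Y|X) = Σ_x P(X=x) · H(Y|X=x):
  P(Y|X=0) = (2/9, 4/9, 1/3), H(Y|X=0) = 1.0609, weight P(X=0) = 1/2
  P(Y|X=1) = (4/9, 2/9, 1/3), H(Y|X=1) = 1.0609, weight P(X=1) = 1/2
H(Y|X) = 1.0609 nats

H(X) + H(Y|X) = 0.6931 + 1.0609 = 1.7540 nats

Both sides equal 1.7540 nats. ✓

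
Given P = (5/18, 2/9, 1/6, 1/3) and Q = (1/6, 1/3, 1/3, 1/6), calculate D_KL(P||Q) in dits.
0.0727 dits

KL divergence: D_KL(P||Q) = Σ p(x) log(p(x)/q(x))

Computing term by term:
  x=0: 5/18 × log_10[(5/18)/(1/6)] = 5/18 × 0.2218 = 0.0616
  x=1: 2/9 × log_10[(2/9)/(1/3)] = 2/9 × -0.1761 = -0.0391
  x=2: 1/6 × log_10[(1/6)/(1/3)] = 1/6 × -0.3010 = -0.0502
  x=3: 1/3 × log_10[(1/3)/(1/6)] = 1/3 × 0.3010 = 0.1003

D_KL(P||Q) = 0.0727 dits

Note: KL divergence is always non-negative and equals 0 iff P = Q.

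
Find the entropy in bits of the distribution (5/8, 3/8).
0.9544 bits

Shannon entropy is H(X) = -Σ p(x) log p(x).

For P = (5/8, 3/8):
H = -5/8 × log_2(5/8) -3/8 × log_2(3/8)
H = 0.9544 bits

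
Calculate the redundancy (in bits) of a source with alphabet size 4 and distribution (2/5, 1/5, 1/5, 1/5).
0.0781 bits

Redundancy measures how far a source is from maximum entropy:
R = H_max - H(X)

Maximum entropy for 4 symbols: H_max = log_2(4) = 2.0000 bits
Actual entropy: H(X) = 1.9219 bits
Redundancy: R = 2.0000 - 1.9219 = 0.0781 bits

This redundancy represents potential for compression: the source could be compressed by 0.0781 bits per symbol.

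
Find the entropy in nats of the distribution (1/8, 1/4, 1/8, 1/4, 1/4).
1.5596 nats

Shannon entropy is H(X) = -Σ p(x) log p(x).

For P = (1/8, 1/4, 1/8, 1/4, 1/4):
H = -1/8 × log_e(1/8) -1/4 × log_e(1/4) -1/8 × log_e(1/8) -1/4 × log_e(1/4) -1/4 × log_e(1/4)
H = 1.5596 nats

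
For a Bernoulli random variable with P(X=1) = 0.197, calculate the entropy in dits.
0.2155 dits

The binary entropy function is:
H(p) = -p log(p) - (1-p) log(1-p)

H(0.197) = -0.197 × log_10(0.197) - 0.803 × log_10(0.803)
H(0.197) = 0.2155 dits

Note: Binary entropy is maximized at p=0.5 (H=1 bit) and minimized at p=0 or p=1 (H=0).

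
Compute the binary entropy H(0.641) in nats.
0.6528 nats

The binary entropy function is:
H(p) = -p log(p) - (1-p) log(1-p)

H(0.641) = -0.641 × log_e(0.641) - 0.359 × log_e(0.359)
H(0.641) = 0.6528 nats

Note: Binary entropy is maximized at p=0.5 (H=1 bit) and minimized at p=0 or p=1 (H=0).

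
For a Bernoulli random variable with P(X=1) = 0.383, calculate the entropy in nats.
0.6655 nats

The binary entropy function is:
H(p) = -p log(p) - (1-p) log(1-p)

H(0.383) = -0.383 × log_e(0.383) - 0.617 × log_e(0.617)
H(0.383) = 0.6655 nats

Note: Binary entropy is maximized at p=0.5 (H=1 bit) and minimized at p=0 or p=1 (H=0).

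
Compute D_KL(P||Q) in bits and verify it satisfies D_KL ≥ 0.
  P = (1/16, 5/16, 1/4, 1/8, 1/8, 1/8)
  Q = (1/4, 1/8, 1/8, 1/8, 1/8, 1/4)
0.4131 bits

KL divergence satisfies the Gibbs inequality: D_KL(P||Q) ≥ 0 for all distributions P, Q.

D_KL(P||Q) = Σ p(x) log(p(x)/q(x))
Term by term:
  x=0: 1/16 × log_2[(1/16)/(1/4)] = -0.1250
  x=1: 5/16 × log_2[(5/16)/(1/8)] = 0.4131
  x=2: 1/4 × log_2[(1/4)/(1/8)] = 0.2500
  x=3: 1/8 × log_2[(1/8)/(1/8)] = 0.0000
  x=4: 1/8 × log_2[(1/8)/(1/8)] = 0.0000
  x=5: 1/8 × log_2[(1/8)/(1/4)] = -0.1250
D_KL(P||Q) = 0.4131 bits

D_KL(P||Q) = 0.4131 ≥ 0 ✓

This non-negativity is a fundamental property: relative entropy cannot be negative because it measures how different Q is from P.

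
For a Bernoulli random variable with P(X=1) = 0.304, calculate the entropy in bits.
0.8861 bits

The binary entropy function is:
H(p) = -p log(p) - (1-p) log(1-p)

H(0.304) = -0.304 × log_2(0.304) - 0.696 × log_2(0.696)
H(0.304) = 0.8861 bits

Note: Binary entropy is maximized at p=0.5 (H=1 bit) and minimized at p=0 or p=1 (H=0).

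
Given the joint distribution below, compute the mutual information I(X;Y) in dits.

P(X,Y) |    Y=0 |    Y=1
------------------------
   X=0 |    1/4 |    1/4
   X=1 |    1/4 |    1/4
0.0000 dits

Mutual information: I(X;Y) = H(X) + H(Y) - H(X,Y)

Marginals:
P(X) = (1/2, 1/2), H(X) = 0.3010 dits
P(Y) = (1/2, 1/2), H(Y) = 0.3010 dits

Joint entropy: H(X,Y) = 0.6021 dits

I(X;Y) = 0.3010 + 0.3010 - 0.6021 = 0.0000 dits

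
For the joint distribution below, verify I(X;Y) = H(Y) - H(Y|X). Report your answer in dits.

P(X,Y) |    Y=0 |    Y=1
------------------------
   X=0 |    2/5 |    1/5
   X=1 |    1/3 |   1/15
I(X;Y) = 0.0077 dits

Mutual information has multiple equivalent forms:
- I(X;Y) = H(X) - H(X|Y)
- I(X;Y) = H(Y) - H(Y|X)
- I(X;Y) = H(X) + H(Y) - H(X,Y)

Computing all quantities:
H(X) = 0.2923, H(Y) = 0.2519, H(X,Y) = 0.5364
H(X|Y) = 0.2846, H(Y|X) = 0.2441

Verification:
H(X) - H(X|Y) = 0.2923 - 0.2846 = 0.0077
H(Y) - H(Y|X) = 0.2519 - 0.2441 = 0.0077
H(X) + H(Y) - H(X,Y) = 0.2923 + 0.2519 - 0.5364 = 0.0077

All forms give I(X;Y) = 0.0077 dits. ✓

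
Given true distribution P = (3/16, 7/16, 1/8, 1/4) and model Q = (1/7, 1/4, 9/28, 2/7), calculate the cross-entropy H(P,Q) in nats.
1.4264 nats

Cross-entropy: H(P,Q) = -Σ p(x) log q(x)

Alternatively: H(P,Q) = H(P) + D_KL(P||Q)
H(P) = 1.2820 nats
D_KL(P||Q) = 0.1444 nats

H(P,Q) = 1.2820 + 0.1444 = 1.4264 nats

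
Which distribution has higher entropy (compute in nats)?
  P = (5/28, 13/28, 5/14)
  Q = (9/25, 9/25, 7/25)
Q

Computing entropies in nats:
H(P) = 1.0316
H(Q) = 1.0920

Distribution Q has higher entropy.

Intuition: The distribution closer to uniform (more spread out) has higher entropy.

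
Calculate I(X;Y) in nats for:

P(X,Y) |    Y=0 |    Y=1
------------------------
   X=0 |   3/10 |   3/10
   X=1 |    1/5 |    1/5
0.0000 nats

Mutual information: I(X;Y) = H(X) + H(Y) - H(X,Y)

Marginals:
P(X) = (3/5, 2/5), H(X) = 0.6730 nats
P(Y) = (1/2, 1/2), H(Y) = 0.6931 nats

Joint entropy: H(X,Y) = 1.3662 nats

I(X;Y) = 0.6730 + 0.6931 - 1.3662 = 0.0000 nats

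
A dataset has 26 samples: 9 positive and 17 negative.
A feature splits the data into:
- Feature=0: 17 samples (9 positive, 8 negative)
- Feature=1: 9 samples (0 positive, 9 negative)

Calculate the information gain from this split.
0.2784 bits

Information Gain = H(Y) - H(Y|Feature)

Before split:
P(positive) = 9/26 = 0.3462
H(Y) = 0.9306 bits

After split:
Feature=0: H = 0.9975 bits (weight = 17/26)
Feature=1: H = 0.0000 bits (weight = 9/26)
H(Y|Feature) = (17/26)×0.9975 + (9/26)×0.0000 = 0.6522 bits

Information Gain = 0.9306 - 0.6522 = 0.2784 bits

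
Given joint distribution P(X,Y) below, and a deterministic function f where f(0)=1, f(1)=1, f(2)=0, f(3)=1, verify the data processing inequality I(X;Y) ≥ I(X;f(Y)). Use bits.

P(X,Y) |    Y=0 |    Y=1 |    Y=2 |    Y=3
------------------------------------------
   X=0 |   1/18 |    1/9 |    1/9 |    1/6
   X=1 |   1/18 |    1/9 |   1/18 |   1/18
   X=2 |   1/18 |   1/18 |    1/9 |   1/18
I(X;Y) = 0.0561, I(X;f(Y)) = 0.0216, inequality holds: 0.0561 ≥ 0.0216

Data Processing Inequality: For any Markov chain X → Y → Z, we have I(X;Y) ≥ I(X;Z).

Here Z = f(Y) is a deterministic function of Y, forming X → Y → Z.

Original I(X;Y) = 0.0561 bits

After applying f:
P(X,Z) where Z=f(Y):
- P(X,Z=0) = P(X,Y=2)
- P(X,Z=1) = P(X,Y=0) + P(X,Y=1) + P(X,Y=3)

I(X;Z) = I(X;f(Y)) = 0.0216 bits

Verification: 0.0561 ≥ 0.0216 ✓

Information cannot be created by processing; the function f can only lose information about X.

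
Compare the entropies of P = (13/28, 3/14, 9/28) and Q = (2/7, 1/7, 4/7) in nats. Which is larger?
P

Computing entropies in nats:
H(P) = 1.0511
H(Q) = 0.9557

Distribution P has higher entropy.

Intuition: The distribution closer to uniform (more spread out) has higher entropy.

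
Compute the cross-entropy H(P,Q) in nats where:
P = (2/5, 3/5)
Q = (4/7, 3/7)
0.7322 nats

Cross-entropy: H(P,Q) = -Σ p(x) log q(x)

Alternatively: H(P,Q) = H(P) + D_KL(P||Q)
H(P) = 0.6730 nats
D_KL(P||Q) = 0.0592 nats

H(P,Q) = 0.6730 + 0.0592 = 0.7322 nats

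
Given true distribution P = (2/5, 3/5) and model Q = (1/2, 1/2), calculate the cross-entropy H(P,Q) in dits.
0.3010 dits

Cross-entropy: H(P,Q) = -Σ p(x) log q(x)

Alternatively: H(P,Q) = H(P) + D_KL(P||Q)
H(P) = 0.2923 dits
D_KL(P||Q) = 0.0087 dits

H(P,Q) = 0.2923 + 0.0087 = 0.3010 dits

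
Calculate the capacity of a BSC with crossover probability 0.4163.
0.0203 bits

For a binary symmetric channel (BSC) with error probability p:
Capacity C = 1 - H(p) bits per symbol

where H(p) = -p log₂(p) - (1-p) log₂(1-p) is the binary entropy function.

H(0.4163) = 0.9797 bits
C = 1 - 0.9797 = 0.0203 bits per symbol

This means we can reliably transmit up to 0.0203 bits of information per channel use.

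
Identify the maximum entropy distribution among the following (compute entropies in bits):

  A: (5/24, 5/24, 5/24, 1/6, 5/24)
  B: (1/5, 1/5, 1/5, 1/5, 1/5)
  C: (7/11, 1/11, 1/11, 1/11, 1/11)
B

For a discrete distribution over n outcomes, entropy is maximized by the uniform distribution.

Computing entropies:
H(A) = 2.3167 bits
H(B) = 2.3219 bits
H(C) = 1.6729 bits

The uniform distribution (where all probabilities equal 1/5) achieves the maximum entropy of log_2(5) = 2.3219 bits.

Distribution B has the highest entropy.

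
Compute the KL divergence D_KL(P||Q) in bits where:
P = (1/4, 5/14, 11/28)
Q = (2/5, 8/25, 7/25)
0.0790 bits

KL divergence: D_KL(P||Q) = Σ p(x) log(p(x)/q(x))

Computing term by term:
  x=0: 1/4 × log_2[(1/4)/(2/5)] = 1/4 × -0.6781 = -0.1695
  x=1: 5/14 × log_2[(5/14)/(8/25)] = 5/14 × 0.1584 = 0.0566
  x=2: 11/28 × log_2[(11/28)/(7/25)] = 11/28 × 0.4886 = 0.1919

D_KL(P||Q) = 0.0790 bits

Note: KL divergence is always non-negative and equals 0 iff P = Q.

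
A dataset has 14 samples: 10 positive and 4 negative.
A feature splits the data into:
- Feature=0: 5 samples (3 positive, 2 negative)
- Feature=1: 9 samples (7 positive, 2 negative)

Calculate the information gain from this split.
0.0251 bits

Information Gain = H(Y) - H(Y|Feature)

Before split:
P(positive) = 10/14 = 0.7143
H(Y) = 0.8631 bits

After split:
Feature=0: H = 0.9710 bits (weight = 5/14)
Feature=1: H = 0.7642 bits (weight = 9/14)
H(Y|Feature) = (5/14)×0.9710 + (9/14)×0.7642 = 0.8380 bits

Information Gain = 0.8631 - 0.8380 = 0.0251 bits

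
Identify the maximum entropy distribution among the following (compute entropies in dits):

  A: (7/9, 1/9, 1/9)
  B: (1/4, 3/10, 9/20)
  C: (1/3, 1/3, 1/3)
C

For a discrete distribution over n outcomes, entropy is maximized by the uniform distribution.

Computing entropies:
H(A) = 0.2969 dits
H(B) = 0.4634 dits
H(C) = 0.4771 dits

The uniform distribution (where all probabilities equal 1/3) achieves the maximum entropy of log_10(3) = 0.4771 dits.

Distribution C has the highest entropy.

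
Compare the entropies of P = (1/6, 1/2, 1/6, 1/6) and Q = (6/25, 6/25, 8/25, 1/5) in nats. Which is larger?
Q

Computing entropies in nats:
H(P) = 1.2425
H(Q) = 1.3715

Distribution Q has higher entropy.

Intuition: The distribution closer to uniform (more spread out) has higher entropy.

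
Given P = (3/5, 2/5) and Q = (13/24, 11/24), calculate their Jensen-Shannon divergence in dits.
0.0008 dits

Jensen-Shannon divergence is:
JSD(P||Q) = 0.5 × D_KL(P||M) + 0.5 × D_KL(Q||M)
where M = 0.5 × (P + Q) is the mixture distribution.

M = 0.5 × (3/5, 2/5) + 0.5 × (13/24, 11/24) = (0.570833, 0.429167)

D_KL(P||M) = 0.0008 dits
D_KL(Q||M) = 0.0008 dits

JSD(P||Q) = 0.5 × 0.0008 + 0.5 × 0.0008 = 0.0008 dits

Unlike KL divergence, JSD is symmetric and bounded: 0 ≤ JSD ≤ log(2).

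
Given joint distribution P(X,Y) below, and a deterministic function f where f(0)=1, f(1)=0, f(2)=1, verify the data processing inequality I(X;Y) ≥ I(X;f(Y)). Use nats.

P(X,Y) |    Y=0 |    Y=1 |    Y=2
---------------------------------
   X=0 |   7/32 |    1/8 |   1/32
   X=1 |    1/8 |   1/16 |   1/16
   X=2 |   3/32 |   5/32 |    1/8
I(X;Y) = 0.0643, I(X;f(Y)) = 0.0095, inequality holds: 0.0643 ≥ 0.0095

Data Processing Inequality: For any Markov chain X → Y → Z, we have I(X;Y) ≥ I(X;Z).

Here Z = f(Y) is a deterministic function of Y, forming X → Y → Z.

Original I(X;Y) = 0.0643 nats

After applying f:
P(X,Z) where Z=f(Y):
- P(X,Z=0) = P(X,Y=1)
- P(X,Z=1) = P(X,Y=0) + P(X,Y=2)

I(X;Z) = I(X;f(Y)) = 0.0095 nats

Verification: 0.0643 ≥ 0.0095 ✓

Information cannot be created by processing; the function f can only lose information about X.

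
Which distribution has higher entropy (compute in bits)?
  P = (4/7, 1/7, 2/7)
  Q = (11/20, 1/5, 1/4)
Q

Computing entropies in bits:
H(P) = 1.3788
H(Q) = 1.4388

Distribution Q has higher entropy.

Intuition: The distribution closer to uniform (more spread out) has higher entropy.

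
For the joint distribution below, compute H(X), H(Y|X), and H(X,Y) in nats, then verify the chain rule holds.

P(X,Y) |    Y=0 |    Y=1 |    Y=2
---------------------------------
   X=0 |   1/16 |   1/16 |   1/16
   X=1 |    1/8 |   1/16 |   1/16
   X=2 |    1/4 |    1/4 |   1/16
H(X,Y) = 1.9928, H(X) = 0.9841, H(Y|X) = 1.0087 (all in nats)

Chain rule: H(X,Y) = H(X) + H(Y|X)

Left side — joint entropy directly:
H(X,Y) = -Σ p(x,y) log p(x,y) = 1.9928 nats

Right side — compute H(Y|X) from the conditional distributions:
P(X) = (3/16, 1/4, 9/16), so H(X) = 0.9841 nats
H(Y|X) = Σ_x P(X=x) · H(Y|X=x):
  P(Y|X=0) = (1/3, 1/3, 1/3), H(Y|X=0) = 1.0986, weight P(X=0) = 3/16
  P(Y|X=1) = (1/2, 1/4, 1/4), H(Y|X=1) = 1.0397, weight P(X=1) = 1/4
  P(Y|X=2) = (4/9, 4/9, 1/9), H(Y|X=2) = 0.9650, weight P(X=2) = 9/16
H(Y|X) = 1.0087 nats

H(X) + H(Y|X) = 0.9841 + 1.0087 = 1.9928 nats

Both sides equal 1.9928 nats. ✓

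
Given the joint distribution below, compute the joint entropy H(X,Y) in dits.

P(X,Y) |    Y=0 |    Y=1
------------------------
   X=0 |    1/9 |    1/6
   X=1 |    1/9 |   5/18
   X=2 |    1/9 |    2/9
0.7475 dits

Joint entropy is H(X,Y) = -Σ_{x,y} p(x,y) log p(x,y).

Summing over all non-zero entries:
H(X,Y) = -[1/9·log_10(1/9) + 1/6·log_10(1/6) + 1/9·log_10(1/9) + 5/18·log_10(5/18) + 1/9·log_10(1/9) + 2/9·log_10(2/9)]
H(X,Y) = 0.7475 dits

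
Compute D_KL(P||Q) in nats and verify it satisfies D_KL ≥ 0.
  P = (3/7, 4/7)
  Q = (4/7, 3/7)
0.0411 nats

KL divergence satisfies the Gibbs inequality: D_KL(P||Q) ≥ 0 for all distributions P, Q.

D_KL(P||Q) = Σ p(x) log(p(x)/q(x))
Term by term:
  x=0: 3/7 × log_e[(3/7)/(4/7)] = -0.1233
  x=1: 4/7 × log_e[(4/7)/(3/7)] = 0.1644
D_KL(P||Q) = 0.0411 nats

D_KL(P||Q) = 0.0411 ≥ 0 ✓

This non-negativity is a fundamental property: relative entropy cannot be negative because it measures how different Q is from P.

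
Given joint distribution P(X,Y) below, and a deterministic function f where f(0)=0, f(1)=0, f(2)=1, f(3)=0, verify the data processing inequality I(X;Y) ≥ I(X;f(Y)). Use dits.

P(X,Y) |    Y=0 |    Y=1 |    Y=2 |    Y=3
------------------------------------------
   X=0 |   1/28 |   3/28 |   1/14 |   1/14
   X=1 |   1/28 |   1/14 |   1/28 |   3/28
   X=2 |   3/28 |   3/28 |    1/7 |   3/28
I(X;Y) = 0.0146, I(X;f(Y)) = 0.0055, inequality holds: 0.0146 ≥ 0.0055

Data Processing Inequality: For any Markov chain X → Y → Z, we have I(X;Y) ≥ I(X;Z).

Here Z = f(Y) is a deterministic function of Y, forming X → Y → Z.

Original I(X;Y) = 0.0146 dits

After applying f:
P(X,Z) where Z=f(Y):
- P(X,Z=0) = P(X,Y=0) + P(X,Y=1) + P(X,Y=3)
- P(X,Z=1) = P(X,Y=2)

I(X;Z) = I(X;f(Y)) = 0.0055 dits

Verification: 0.0146 ≥ 0.0055 ✓

Information cannot be created by processing; the function f can only lose information about X.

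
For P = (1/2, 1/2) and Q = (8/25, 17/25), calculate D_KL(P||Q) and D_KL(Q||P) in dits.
D_KL(P||Q) = 0.0301, D_KL(Q||P) = 0.0288

KL divergence is not symmetric: D_KL(P||Q) ≠ D_KL(Q||P) in general.

D_KL(P||Q) = 0.0301 dits
D_KL(Q||P) = 0.0288 dits

No, they are not equal!

This asymmetry is why KL divergence is not a true distance metric.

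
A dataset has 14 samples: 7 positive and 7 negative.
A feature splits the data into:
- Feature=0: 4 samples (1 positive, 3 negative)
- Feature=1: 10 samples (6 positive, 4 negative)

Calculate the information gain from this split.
0.0747 bits

Information Gain = H(Y) - H(Y|Feature)

Before split:
P(positive) = 7/14 = 0.5000
H(Y) = 1.0000 bits

After split:
Feature=0: H = 0.8113 bits (weight = 4/14)
Feature=1: H = 0.9710 bits (weight = 10/14)
H(Y|Feature) = (4/14)×0.8113 + (10/14)×0.9710 = 0.9253 bits

Information Gain = 1.0000 - 0.9253 = 0.0747 bits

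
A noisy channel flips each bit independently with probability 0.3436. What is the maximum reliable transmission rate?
0.0718 bits

For a binary symmetric channel (BSC) with error probability p:
Capacity C = 1 - H(p) bits per symbol

where H(p) = -p log₂(p) - (1-p) log₂(1-p) is the binary entropy function.

H(0.3436) = 0.9282 bits
C = 1 - 0.9282 = 0.0718 bits per symbol

This means we can reliably transmit up to 0.0718 bits of information per channel use.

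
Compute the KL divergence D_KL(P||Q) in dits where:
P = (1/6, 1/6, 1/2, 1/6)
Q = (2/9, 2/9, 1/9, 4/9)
0.2140 dits

KL divergence: D_KL(P||Q) = Σ p(x) log(p(x)/q(x))

Computing term by term:
  x=0: 1/6 × log_10[(1/6)/(2/9)] = 1/6 × -0.1249 = -0.0208
  x=1: 1/6 × log_10[(1/6)/(2/9)] = 1/6 × -0.1249 = -0.0208
  x=2: 1/2 × log_10[(1/2)/(1/9)] = 1/2 × 0.6532 = 0.3266
  x=3: 1/6 × log_10[(1/6)/(4/9)] = 1/6 × -0.4260 = -0.0710

D_KL(P||Q) = 0.2140 dits

Note: KL divergence is always non-negative and equals 0 iff P = Q.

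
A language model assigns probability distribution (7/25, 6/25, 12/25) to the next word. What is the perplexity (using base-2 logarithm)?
2.8612

Perplexity is 2^H (or exp(H) for natural log).

First, H = -Σ p log p = 1.5166 bits
Perplexity = 2^1.5166 = 2.8612

Interpretation: The model's uncertainty is equivalent to choosing uniformly among 2.9 options.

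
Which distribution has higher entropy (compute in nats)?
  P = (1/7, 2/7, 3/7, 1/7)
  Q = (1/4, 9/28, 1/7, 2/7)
Q

Computing entropies in nats:
H(P) = 1.2770
H(Q) = 1.3473

Distribution Q has higher entropy.

Intuition: The distribution closer to uniform (more spread out) has higher entropy.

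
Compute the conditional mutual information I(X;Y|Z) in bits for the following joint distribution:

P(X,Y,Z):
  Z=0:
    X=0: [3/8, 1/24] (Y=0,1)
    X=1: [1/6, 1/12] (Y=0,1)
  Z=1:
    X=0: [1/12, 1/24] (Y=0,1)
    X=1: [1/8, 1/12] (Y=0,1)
0.0402 bits

Conditional mutual information: I(X;Y|Z) = H(X|Z) + H(Y|Z) - H(X,Y|Z)

H(Z) = 0.9183
H(X,Z) = 1.8727 → H(X|Z) = 0.9544
H(Y,Z) = 1.7006 → H(Y|Z) = 0.7823
H(X,Y,Z) = 2.6148 → H(X,Y|Z) = 1.6965

I(X;Y|Z) = 0.9544 + 0.7823 - 1.6965 = 0.0402 bits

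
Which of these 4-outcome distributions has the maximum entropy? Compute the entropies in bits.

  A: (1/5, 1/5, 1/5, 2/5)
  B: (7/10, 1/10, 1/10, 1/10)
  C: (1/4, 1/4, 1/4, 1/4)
C

For a discrete distribution over n outcomes, entropy is maximized by the uniform distribution.

Computing entropies:
H(A) = 1.9219 bits
H(B) = 1.3568 bits
H(C) = 2.0000 bits

The uniform distribution (where all probabilities equal 1/4) achieves the maximum entropy of log_2(4) = 2.0000 bits.

Distribution C has the highest entropy.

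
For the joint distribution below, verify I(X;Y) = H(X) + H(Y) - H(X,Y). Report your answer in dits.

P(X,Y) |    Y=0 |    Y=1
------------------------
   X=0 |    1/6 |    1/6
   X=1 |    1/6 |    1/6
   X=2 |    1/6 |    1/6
I(X;Y) = 0.0000 dits

Mutual information has multiple equivalent forms:
- I(X;Y) = H(X) - H(X|Y)
- I(X;Y) = H(Y) - H(Y|X)
- I(X;Y) = H(X) + H(Y) - H(X,Y)

Computing all quantities:
H(X) = 0.4771, H(Y) = 0.3010, H(X,Y) = 0.7782
H(X|Y) = 0.4771, H(Y|X) = 0.3010

Verification:
H(X) - H(X|Y) = 0.4771 - 0.4771 = 0.0000
H(Y) - H(Y|X) = 0.3010 - 0.3010 = 0.0000
H(X) + H(Y) - H(X,Y) = 0.4771 + 0.3010 - 0.7782 = 0.0000

All forms give I(X;Y) = 0.0000 dits. ✓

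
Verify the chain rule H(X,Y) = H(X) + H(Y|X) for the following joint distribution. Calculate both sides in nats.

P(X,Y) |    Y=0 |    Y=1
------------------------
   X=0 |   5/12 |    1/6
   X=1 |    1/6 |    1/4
H(X,Y) = 1.3086, H(X) = 0.6792, H(Y|X) = 0.6294 (all in nats)

Chain rule: H(X,Y) = H(X) + H(Y|X)

Left side — joint entropy directly:
H(X,Y) = -Σ p(x,y) log p(x,y) = 1.3086 nats

Right side — compute H(Y|X) from the conditional distributions:
P(X) = (7/12, 5/12), so H(X) = 0.6792 nats
H(Y|X) = Σ_x P(X=x) · H(Y|X=x):
  P(Y|X=0) = (5/7, 2/7), H(Y|X=0) = 0.5983, weight P(X=0) = 7/12
  P(Y|X=1) = (2/5, 3/5), H(Y|X=1) = 0.6730, weight P(X=1) = 5/12
H(Y|X) = 0.6294 nats

H(X) + H(Y|X) = 0.6792 + 0.6294 = 1.3086 nats

Both sides equal 1.3086 nats. ✓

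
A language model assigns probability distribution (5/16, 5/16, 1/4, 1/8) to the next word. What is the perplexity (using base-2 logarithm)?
3.7942

Perplexity is 2^H (or exp(H) for natural log).

First, H = -Σ p log p = 1.9238 bits
Perplexity = 2^1.9238 = 3.7942

Interpretation: The model's uncertainty is equivalent to choosing uniformly among 3.8 options.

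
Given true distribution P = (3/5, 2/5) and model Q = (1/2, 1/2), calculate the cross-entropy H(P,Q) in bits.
1.0000 bits

Cross-entropy: H(P,Q) = -Σ p(x) log q(x)

Alternatively: H(P,Q) = H(P) + D_KL(P||Q)
H(P) = 0.9710 bits
D_KL(P||Q) = 0.0290 bits

H(P,Q) = 0.9710 + 0.0290 = 1.0000 bits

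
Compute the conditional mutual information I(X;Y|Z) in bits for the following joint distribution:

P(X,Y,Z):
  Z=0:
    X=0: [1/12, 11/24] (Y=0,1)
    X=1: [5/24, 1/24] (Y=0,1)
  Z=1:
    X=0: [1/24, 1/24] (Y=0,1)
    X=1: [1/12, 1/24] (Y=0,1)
0.2578 bits

Conditional mutual information: I(X;Y|Z) = H(X|Z) + H(Y|Z) - H(X,Y|Z)

H(Z) = 0.7383
H(X,Z) = 1.6529 → H(X|Z) = 0.9146
H(Y,Z) = 1.6922 → H(Y|Z) = 0.9539
H(X,Y,Z) = 2.3490 → H(X,Y|Z) = 1.6107

I(X;Y|Z) = 0.9146 + 0.9539 - 1.6107 = 0.2578 bits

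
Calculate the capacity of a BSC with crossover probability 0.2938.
0.1264 bits

For a binary symmetric channel (BSC) with error probability p:
Capacity C = 1 - H(p) bits per symbol

where H(p) = -p log₂(p) - (1-p) log₂(1-p) is the binary entropy function.

H(0.2938) = 0.8736 bits
C = 1 - 0.8736 = 0.1264 bits per symbol

This means we can reliably transmit up to 0.1264 bits of information per channel use.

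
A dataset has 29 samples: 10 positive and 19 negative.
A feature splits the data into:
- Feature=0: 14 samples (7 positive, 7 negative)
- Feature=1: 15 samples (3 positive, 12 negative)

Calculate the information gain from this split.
0.0732 bits

Information Gain = H(Y) - H(Y|Feature)

Before split:
P(positive) = 10/29 = 0.3448
H(Y) = 0.9294 bits

After split:
Feature=0: H = 1.0000 bits (weight = 14/29)
Feature=1: H = 0.7219 bits (weight = 15/29)
H(Y|Feature) = (14/29)×1.0000 + (15/29)×0.7219 = 0.8562 bits

Information Gain = 0.9294 - 0.8562 = 0.0732 bits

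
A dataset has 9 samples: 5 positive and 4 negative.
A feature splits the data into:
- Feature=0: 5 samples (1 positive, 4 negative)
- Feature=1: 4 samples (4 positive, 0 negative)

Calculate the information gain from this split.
0.5900 bits

Information Gain = H(Y) - H(Y|Feature)

Before split:
P(positive) = 5/9 = 0.5556
H(Y) = 0.9911 bits

After split:
Feature=0: H = 0.7219 bits (weight = 5/9)
Feature=1: H = 0.0000 bits (weight = 4/9)
H(Y|Feature) = (5/9)×0.7219 + (4/9)×0.0000 = 0.4011 bits

Information Gain = 0.9911 - 0.4011 = 0.5900 bits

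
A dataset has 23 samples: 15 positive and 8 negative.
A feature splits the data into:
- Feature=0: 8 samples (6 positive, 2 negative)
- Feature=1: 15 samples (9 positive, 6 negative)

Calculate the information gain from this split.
0.0167 bits

Information Gain = H(Y) - H(Y|Feature)

Before split:
P(positive) = 15/23 = 0.6522
H(Y) = 0.9321 bits

After split:
Feature=0: H = 0.8113 bits (weight = 8/23)
Feature=1: H = 0.9710 bits (weight = 15/23)
H(Y|Feature) = (8/23)×0.8113 + (15/23)×0.9710 = 0.9154 bits

Information Gain = 0.9321 - 0.9154 = 0.0167 bits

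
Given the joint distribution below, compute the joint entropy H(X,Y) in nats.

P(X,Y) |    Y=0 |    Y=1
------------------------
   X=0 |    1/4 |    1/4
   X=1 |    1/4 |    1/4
1.3863 nats

Joint entropy is H(X,Y) = -Σ_{x,y} p(x,y) log p(x,y).

Summing over all non-zero entries:
H(X,Y) = -[1/4·log_e(1/4) + 1/4·log_e(1/4) + 1/4·log_e(1/4) + 1/4·log_e(1/4)]
H(X,Y) = 1.3863 nats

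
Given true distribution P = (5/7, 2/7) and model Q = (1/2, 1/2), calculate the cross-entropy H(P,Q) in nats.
0.6931 nats

Cross-entropy: H(P,Q) = -Σ p(x) log q(x)

Alternatively: H(P,Q) = H(P) + D_KL(P||Q)
H(P) = 0.5983 nats
D_KL(P||Q) = 0.0949 nats

H(P,Q) = 0.5983 + 0.0949 = 0.6931 nats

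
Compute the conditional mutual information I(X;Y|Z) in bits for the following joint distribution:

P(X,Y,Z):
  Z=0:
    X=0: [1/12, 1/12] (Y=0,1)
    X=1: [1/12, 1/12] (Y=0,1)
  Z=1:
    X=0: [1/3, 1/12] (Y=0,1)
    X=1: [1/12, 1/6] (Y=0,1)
0.1059 bits

Conditional mutual information: I(X;Y|Z) = H(X|Z) + H(Y|Z) - H(X,Y|Z)

H(Z) = 0.9183
H(X,Z) = 1.8879 → H(X|Z) = 0.9696
H(Y,Z) = 1.8879 → H(Y|Z) = 0.9696
H(X,Y,Z) = 2.7516 → H(X,Y|Z) = 1.8333

I(X;Y|Z) = 0.9696 + 0.9696 - 1.8333 = 0.1059 bits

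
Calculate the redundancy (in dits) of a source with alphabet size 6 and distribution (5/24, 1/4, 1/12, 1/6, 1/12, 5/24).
0.0342 dits

Redundancy measures how far a source is from maximum entropy:
R = H_max - H(X)

Maximum entropy for 6 symbols: H_max = log_10(6) = 0.7782 dits
Actual entropy: H(X) = 0.7439 dits
Redundancy: R = 0.7782 - 0.7439 = 0.0342 dits

This redundancy represents potential for compression: the source could be compressed by 0.0342 dits per symbol.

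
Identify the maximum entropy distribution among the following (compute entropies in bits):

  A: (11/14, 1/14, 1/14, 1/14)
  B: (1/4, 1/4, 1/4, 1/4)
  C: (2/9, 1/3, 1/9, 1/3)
B

For a discrete distribution over n outcomes, entropy is maximized by the uniform distribution.

Computing entropies:
H(A) = 1.0892 bits
H(B) = 2.0000 bits
H(C) = 1.8911 bits

The uniform distribution (where all probabilities equal 1/4) achieves the maximum entropy of log_2(4) = 2.0000 bits.

Distribution B has the highest entropy.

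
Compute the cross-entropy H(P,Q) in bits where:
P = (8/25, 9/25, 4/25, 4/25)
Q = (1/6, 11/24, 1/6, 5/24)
2.0081 bits

Cross-entropy: H(P,Q) = -Σ p(x) log q(x)

Alternatively: H(P,Q) = H(P) + D_KL(P||Q)
H(P) = 1.9027 bits
D_KL(P||Q) = 0.1054 bits

H(P,Q) = 1.9027 + 0.1054 = 2.0081 bits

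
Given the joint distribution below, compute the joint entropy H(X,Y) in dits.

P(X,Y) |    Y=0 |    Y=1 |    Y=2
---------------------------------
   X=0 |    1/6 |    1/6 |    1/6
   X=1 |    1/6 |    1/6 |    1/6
0.7782 dits

Joint entropy is H(X,Y) = -Σ_{x,y} p(x,y) log p(x,y).

Summing over all non-zero entries:
H(X,Y) = -[1/6·log_10(1/6) + 1/6·log_10(1/6) + 1/6·log_10(1/6) + 1/6·log_10(1/6) + 1/6·log_10(1/6) + 1/6·log_10(1/6)]
H(X,Y) = 0.7782 dits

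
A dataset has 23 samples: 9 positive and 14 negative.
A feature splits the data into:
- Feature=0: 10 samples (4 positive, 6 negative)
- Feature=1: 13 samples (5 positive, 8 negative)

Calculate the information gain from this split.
0.0002 bits

Information Gain = H(Y) - H(Y|Feature)

Before split:
P(positive) = 9/23 = 0.3913
H(Y) = 0.9656 bits

After split:
Feature=0: H = 0.9710 bits (weight = 10/23)
Feature=1: H = 0.9612 bits (weight = 13/23)
H(Y|Feature) = (10/23)×0.9710 + (13/23)×0.9612 = 0.9655 bits

Information Gain = 0.9656 - 0.9655 = 0.0002 bits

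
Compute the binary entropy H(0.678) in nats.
0.6284 nats

The binary entropy function is:
H(p) = -p log(p) - (1-p) log(1-p)

H(0.678) = -0.678 × log_e(0.678) - 0.322 × log_e(0.322)
H(0.678) = 0.6284 nats

Note: Binary entropy is maximized at p=0.5 (H=1 bit) and minimized at p=0 or p=1 (H=0).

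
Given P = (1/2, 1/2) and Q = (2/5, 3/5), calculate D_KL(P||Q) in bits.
0.0294 bits

KL divergence: D_KL(P||Q) = Σ p(x) log(p(x)/q(x))

Computing term by term:
  x=0: 1/2 × log_2[(1/2)/(2/5)] = 1/2 × 0.3219 = 0.1610
  x=1: 1/2 × log_2[(1/2)/(3/5)] = 1/2 × -0.2630 = -0.1315

D_KL(P||Q) = 0.0294 bits

Note: KL divergence is always non-negative and equals 0 iff P = Q.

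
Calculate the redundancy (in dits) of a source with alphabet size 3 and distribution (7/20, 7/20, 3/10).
0.0011 dits

Redundancy measures how far a source is from maximum entropy:
R = H_max - H(X)

Maximum entropy for 3 symbols: H_max = log_10(3) = 0.4771 dits
Actual entropy: H(X) = 0.4760 dits
Redundancy: R = 0.4771 - 0.4760 = 0.0011 dits

This redundancy represents potential for compression: the source could be compressed by 0.0011 dits per symbol.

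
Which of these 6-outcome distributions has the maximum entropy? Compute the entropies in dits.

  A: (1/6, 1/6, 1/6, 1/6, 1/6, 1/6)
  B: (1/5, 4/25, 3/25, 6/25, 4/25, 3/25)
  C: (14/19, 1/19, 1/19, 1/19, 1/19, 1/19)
A

For a discrete distribution over n outcomes, entropy is maximized by the uniform distribution.

Computing entropies:
H(A) = 0.7782 dits
H(B) = 0.7642 dits
H(C) = 0.4342 dits

The uniform distribution (where all probabilities equal 1/6) achieves the maximum entropy of log_10(6) = 0.7782 dits.

Distribution A has the highest entropy.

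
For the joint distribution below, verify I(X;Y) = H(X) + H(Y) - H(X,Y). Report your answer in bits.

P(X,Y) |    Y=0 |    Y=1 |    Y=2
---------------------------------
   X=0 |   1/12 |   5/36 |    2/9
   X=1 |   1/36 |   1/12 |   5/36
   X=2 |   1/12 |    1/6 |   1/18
I(X;Y) = 0.0825 bits

Mutual information has multiple equivalent forms:
- I(X;Y) = H(X) - H(X|Y)
- I(X;Y) = H(Y) - H(Y|X)
- I(X;Y) = H(X) + H(Y) - H(X,Y)

Computing all quantities:
H(X) = 1.5426, H(Y) = 1.5155, H(X,Y) = 2.9757
H(X|Y) = 1.4601, H(Y|X) = 1.4330

Verification:
H(X) - H(X|Y) = 1.5426 - 1.4601 = 0.0825
H(Y) - H(Y|X) = 1.5155 - 1.4330 = 0.0825
H(X) + H(Y) - H(X,Y) = 1.5426 + 1.5155 - 2.9757 = 0.0825

All forms give I(X;Y) = 0.0825 bits. ✓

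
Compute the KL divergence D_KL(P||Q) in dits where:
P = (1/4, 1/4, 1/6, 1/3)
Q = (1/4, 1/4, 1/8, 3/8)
0.0038 dits

KL divergence: D_KL(P||Q) = Σ p(x) log(p(x)/q(x))

Computing term by term:
  x=0: 1/4 × log_10[(1/4)/(1/4)] = 1/4 × 0.0000 = 0.0000
  x=1: 1/4 × log_10[(1/4)/(1/4)] = 1/4 × 0.0000 = 0.0000
  x=2: 1/6 × log_10[(1/6)/(1/8)] = 1/6 × 0.1249 = 0.0208
  x=3: 1/3 × log_10[(1/3)/(3/8)] = 1/3 × -0.0512 = -0.0171

D_KL(P||Q) = 0.0038 dits

Note: KL divergence is always non-negative and equals 0 iff P = Q.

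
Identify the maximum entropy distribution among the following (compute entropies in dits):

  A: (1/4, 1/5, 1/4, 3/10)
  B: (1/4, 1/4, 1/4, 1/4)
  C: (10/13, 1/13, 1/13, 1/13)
B

For a discrete distribution over n outcomes, entropy is maximized by the uniform distribution.

Computing entropies:
H(A) = 0.5977 dits
H(B) = 0.6021 dits
H(C) = 0.3447 dits

The uniform distribution (where all probabilities equal 1/4) achieves the maximum entropy of log_10(4) = 0.6021 dits.

Distribution B has the highest entropy.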